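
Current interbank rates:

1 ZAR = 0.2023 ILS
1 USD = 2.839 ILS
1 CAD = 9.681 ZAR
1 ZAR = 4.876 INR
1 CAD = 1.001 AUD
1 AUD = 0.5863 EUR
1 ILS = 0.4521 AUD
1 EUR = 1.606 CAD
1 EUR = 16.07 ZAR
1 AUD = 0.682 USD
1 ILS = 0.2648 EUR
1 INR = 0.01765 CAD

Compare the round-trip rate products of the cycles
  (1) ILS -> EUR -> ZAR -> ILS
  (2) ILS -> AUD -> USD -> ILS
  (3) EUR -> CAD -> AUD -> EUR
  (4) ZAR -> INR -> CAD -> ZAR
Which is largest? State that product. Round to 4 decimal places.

0.9425

(1) 0.2648 × 16.07 × 0.2023 = 0.86085
(2) 0.4521 × 0.682 × 2.839 = 0.87536
(3) 1.606 × 1.001 × 0.5863 = 0.94254
(4) 4.876 × 0.01765 × 9.681 = 0.83316
Highest is cycle (3) at 0.9425 (≤1, no arbitrage).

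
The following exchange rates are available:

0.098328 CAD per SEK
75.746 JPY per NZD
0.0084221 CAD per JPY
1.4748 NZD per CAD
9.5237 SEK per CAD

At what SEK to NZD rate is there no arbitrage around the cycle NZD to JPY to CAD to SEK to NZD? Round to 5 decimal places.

0.16459

Known legs of the cycle: 75.746 × 0.0084221 × 9.5237 = 6.07555285986242
For no arbitrage the full-cycle product must be 1, so the missing rate is 1 / 6.07555285986242 ≈ 0.1645941.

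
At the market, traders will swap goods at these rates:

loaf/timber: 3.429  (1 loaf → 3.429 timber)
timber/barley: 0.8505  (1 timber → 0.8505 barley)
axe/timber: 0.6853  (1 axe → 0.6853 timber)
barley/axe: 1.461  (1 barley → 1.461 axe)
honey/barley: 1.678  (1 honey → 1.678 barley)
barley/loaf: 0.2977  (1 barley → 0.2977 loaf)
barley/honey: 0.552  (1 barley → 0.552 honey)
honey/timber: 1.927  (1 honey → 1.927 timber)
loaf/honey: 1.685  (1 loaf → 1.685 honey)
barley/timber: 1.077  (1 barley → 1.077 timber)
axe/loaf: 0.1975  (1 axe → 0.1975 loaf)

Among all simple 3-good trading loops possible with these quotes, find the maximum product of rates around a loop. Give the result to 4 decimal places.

0.9047

barley→honey→timber→barley: 0.552 × 1.927 × 0.8505 = 0.90468
loaf→timber→barley→loaf: 3.429 × 0.8505 × 0.2977 = 0.86820
barley→axe→timber→barley: 1.461 × 0.6853 × 0.8505 = 0.85154
loaf→honey→barley→loaf: 1.685 × 1.678 × 0.2977 = 0.84173
Maximum is barley→honey→timber→barley at 0.9047; no arbitrage — every cycle loses value.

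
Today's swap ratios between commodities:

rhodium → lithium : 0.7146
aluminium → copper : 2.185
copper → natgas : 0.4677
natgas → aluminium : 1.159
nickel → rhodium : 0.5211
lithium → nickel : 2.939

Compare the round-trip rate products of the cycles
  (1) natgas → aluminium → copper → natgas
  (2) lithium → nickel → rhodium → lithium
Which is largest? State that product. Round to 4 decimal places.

1.1844

(1) 1.159 × 2.185 × 0.4677 = 1.18441
(2) 2.939 × 0.5211 × 0.7146 = 1.09442
Highest is cycle (1) at 1.1844 (>1, arbitrage).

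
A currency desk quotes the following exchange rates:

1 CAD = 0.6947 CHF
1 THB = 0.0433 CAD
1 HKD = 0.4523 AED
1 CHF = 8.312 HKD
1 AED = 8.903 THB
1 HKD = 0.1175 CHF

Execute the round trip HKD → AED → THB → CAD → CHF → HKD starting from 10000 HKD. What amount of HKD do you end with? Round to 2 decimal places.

10000 HKD × 0.4523 = 4523 AED
4523 AED × 8.903 = 40268.269 THB
40268.269 THB × 0.0433 = 1743.6160477 CAD
1743.6160477 CAD × 0.6947 = 1211.29006833719 CHF
1211.29006833719 CHF × 8.312 = 10068.24304801872328 HKD

10068.24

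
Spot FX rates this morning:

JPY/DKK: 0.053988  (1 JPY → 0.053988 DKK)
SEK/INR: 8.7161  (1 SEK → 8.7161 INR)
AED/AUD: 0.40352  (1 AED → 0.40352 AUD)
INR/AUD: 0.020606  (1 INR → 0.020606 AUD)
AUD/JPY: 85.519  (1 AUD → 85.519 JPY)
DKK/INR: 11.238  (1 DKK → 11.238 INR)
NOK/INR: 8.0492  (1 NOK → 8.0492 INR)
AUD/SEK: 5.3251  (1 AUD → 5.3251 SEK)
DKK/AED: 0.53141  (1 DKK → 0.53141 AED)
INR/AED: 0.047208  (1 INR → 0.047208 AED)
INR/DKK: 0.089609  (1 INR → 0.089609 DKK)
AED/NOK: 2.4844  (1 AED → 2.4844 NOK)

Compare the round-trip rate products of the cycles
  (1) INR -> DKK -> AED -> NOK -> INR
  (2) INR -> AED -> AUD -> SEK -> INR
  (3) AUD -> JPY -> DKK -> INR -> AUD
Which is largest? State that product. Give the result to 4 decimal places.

1.0692

(1) 0.089609 × 0.53141 × 2.4844 × 8.0492 = 0.95226
(2) 0.047208 × 0.40352 × 5.3251 × 8.7161 = 0.88416
(3) 85.519 × 0.053988 × 11.238 × 0.020606 = 1.06916
Highest is cycle (3) at 1.0692 (>1, arbitrage).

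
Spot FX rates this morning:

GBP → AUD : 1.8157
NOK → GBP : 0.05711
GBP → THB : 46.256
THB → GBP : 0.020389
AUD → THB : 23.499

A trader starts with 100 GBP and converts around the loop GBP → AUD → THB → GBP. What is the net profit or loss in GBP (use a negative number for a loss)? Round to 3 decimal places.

100 GBP × 1.8157 = 181.57 AUD
181.57 AUD × 23.499 = 4266.71343 THB
4266.71343 THB × 0.020389 = 86.99402012427 GBP
Net change: 86.99402012427 − 100 = -13.00597987573 GBP

-13.006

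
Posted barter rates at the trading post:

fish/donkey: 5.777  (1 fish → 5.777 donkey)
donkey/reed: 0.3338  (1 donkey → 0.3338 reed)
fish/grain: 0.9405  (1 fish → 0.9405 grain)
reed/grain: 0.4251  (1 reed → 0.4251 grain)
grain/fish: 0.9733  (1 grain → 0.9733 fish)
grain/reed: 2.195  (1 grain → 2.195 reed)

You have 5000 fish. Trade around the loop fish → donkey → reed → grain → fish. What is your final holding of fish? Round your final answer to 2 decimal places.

3989.30

5000 fish × 5.777 = 28885 donkey
28885 donkey × 0.3338 = 9641.813 reed
9641.813 reed × 0.4251 = 4098.7347063 grain
4098.7347063 grain × 0.9733 = 3989.29848964179 fish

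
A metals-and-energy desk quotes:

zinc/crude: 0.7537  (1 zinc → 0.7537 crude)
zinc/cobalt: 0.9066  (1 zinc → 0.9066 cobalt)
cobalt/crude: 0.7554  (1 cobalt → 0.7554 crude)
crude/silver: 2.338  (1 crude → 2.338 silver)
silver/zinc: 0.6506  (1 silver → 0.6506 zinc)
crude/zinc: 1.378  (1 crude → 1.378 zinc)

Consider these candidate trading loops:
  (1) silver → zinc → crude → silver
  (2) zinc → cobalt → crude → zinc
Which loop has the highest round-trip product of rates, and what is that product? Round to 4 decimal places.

1.1465

(1) 0.6506 × 0.7537 × 2.338 = 1.14646
(2) 0.9066 × 0.7554 × 1.378 = 0.94372
Highest is cycle (1) at 1.1465 (>1, arbitrage).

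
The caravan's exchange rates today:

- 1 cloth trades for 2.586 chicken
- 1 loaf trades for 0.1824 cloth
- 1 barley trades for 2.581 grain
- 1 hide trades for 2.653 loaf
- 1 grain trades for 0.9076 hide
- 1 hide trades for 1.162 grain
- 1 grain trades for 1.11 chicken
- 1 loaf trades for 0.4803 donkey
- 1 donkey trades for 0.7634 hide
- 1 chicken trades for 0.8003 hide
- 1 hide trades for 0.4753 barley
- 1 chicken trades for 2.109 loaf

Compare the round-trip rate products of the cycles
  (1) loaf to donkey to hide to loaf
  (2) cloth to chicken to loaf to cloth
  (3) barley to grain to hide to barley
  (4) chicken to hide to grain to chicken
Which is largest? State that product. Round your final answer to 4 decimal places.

1.1134

(1) 0.4803 × 0.7634 × 2.653 = 0.97275
(2) 2.586 × 2.109 × 0.1824 = 0.99479
(3) 2.581 × 0.9076 × 0.4753 = 1.11340
(4) 0.8003 × 1.162 × 1.11 = 1.03224
Highest is cycle (3) at 1.1134 (>1, arbitrage).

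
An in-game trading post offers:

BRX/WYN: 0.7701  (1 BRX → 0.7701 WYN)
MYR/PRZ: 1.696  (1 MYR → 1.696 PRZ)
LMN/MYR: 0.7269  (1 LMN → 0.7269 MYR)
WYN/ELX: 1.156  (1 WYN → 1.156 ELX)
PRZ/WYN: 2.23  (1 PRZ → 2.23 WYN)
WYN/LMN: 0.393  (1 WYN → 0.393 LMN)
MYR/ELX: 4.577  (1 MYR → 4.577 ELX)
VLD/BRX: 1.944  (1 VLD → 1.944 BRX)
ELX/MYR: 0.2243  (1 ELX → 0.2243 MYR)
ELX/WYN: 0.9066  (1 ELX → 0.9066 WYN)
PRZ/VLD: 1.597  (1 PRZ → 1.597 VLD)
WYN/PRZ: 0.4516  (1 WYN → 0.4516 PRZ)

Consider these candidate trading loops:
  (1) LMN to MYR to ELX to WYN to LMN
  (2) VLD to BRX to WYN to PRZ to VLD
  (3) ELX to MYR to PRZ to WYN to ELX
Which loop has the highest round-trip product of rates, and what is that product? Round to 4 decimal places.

(1) 0.7269 × 4.577 × 0.9066 × 0.393 = 1.18540
(2) 1.944 × 0.7701 × 0.4516 × 1.597 = 1.07970
(3) 0.2243 × 1.696 × 2.23 × 1.156 = 0.98066
Highest is cycle (1) at 1.1854 (>1, arbitrage).

1.1854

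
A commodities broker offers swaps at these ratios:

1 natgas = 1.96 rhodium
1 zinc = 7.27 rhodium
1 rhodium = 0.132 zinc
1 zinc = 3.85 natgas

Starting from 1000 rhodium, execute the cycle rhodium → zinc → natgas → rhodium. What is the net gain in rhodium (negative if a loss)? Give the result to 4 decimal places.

-3.9280

1000 rhodium × 0.132 = 132 zinc
132 zinc × 3.85 = 508.2 natgas
508.2 natgas × 1.96 = 996.072 rhodium
Net change: 996.072 − 1000 = -3.928 rhodium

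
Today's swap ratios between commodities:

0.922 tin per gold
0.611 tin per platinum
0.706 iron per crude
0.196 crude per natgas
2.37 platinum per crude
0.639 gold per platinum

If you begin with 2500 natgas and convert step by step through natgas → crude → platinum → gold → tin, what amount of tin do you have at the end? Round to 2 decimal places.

684.19

2500 natgas × 0.196 = 490 crude
490 crude × 2.37 = 1161.3 platinum
1161.3 platinum × 0.639 = 742.0707 gold
742.0707 gold × 0.922 = 684.1891854 tin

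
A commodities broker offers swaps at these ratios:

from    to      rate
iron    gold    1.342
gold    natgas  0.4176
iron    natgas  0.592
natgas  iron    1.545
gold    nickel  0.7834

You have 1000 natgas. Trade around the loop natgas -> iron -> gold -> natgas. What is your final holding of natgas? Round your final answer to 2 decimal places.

1000 natgas × 1.545 = 1545 iron
1545 iron × 1.342 = 2073.39 gold
2073.39 gold × 0.4176 = 865.847664 natgas

865.85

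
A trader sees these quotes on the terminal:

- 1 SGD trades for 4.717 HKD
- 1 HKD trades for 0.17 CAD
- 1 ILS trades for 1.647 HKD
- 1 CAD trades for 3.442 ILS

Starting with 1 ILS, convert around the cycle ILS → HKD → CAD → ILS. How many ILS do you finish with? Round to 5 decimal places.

0.96373

1 ILS × 1.647 = 1.647 HKD
1.647 HKD × 0.17 = 0.27999 CAD
0.27999 CAD × 3.442 = 0.96372558 ILS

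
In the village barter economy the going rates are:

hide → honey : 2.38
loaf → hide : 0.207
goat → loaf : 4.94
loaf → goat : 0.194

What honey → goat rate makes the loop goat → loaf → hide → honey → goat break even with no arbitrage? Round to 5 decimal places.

Known legs of the cycle: 4.94 × 0.207 × 2.38 = 2.4337404
For no arbitrage the full-cycle product must be 1, so the missing rate is 1 / 2.4337404 ≈ 0.4108902.

0.41089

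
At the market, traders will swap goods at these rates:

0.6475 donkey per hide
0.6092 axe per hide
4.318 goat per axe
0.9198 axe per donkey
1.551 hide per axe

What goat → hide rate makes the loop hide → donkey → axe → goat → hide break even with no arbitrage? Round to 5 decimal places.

0.38885

Known legs of the cycle: 0.6475 × 0.9198 × 4.318 = 2.571673419
For no arbitrage the full-cycle product must be 1, so the missing rate is 1 / 2.571673419 ≈ 0.3888519.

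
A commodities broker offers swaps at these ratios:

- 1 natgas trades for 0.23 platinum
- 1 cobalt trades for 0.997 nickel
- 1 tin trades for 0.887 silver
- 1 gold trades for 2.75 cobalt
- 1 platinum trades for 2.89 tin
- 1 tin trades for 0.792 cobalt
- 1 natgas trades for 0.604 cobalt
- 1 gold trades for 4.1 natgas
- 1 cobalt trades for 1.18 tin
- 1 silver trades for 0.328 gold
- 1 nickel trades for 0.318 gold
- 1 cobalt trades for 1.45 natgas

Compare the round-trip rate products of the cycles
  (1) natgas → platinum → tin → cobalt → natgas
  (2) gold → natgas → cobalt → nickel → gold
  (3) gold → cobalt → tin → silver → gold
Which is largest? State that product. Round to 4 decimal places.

0.9441

(1) 0.23 × 2.89 × 0.792 × 1.45 = 0.76334
(2) 4.1 × 0.604 × 0.997 × 0.318 = 0.78513
(3) 2.75 × 1.18 × 0.887 × 0.328 = 0.94409
Highest is cycle (3) at 0.9441 (≤1, no arbitrage).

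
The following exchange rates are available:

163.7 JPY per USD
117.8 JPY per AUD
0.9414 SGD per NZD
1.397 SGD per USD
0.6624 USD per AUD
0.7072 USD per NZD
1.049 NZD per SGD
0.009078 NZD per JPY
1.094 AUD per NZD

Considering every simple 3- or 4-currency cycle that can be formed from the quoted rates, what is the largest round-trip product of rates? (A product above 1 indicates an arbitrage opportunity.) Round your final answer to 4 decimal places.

JPY→NZD→AUD→JPY: 0.009078 × 1.094 × 117.8 = 1.16991
JPY→NZD→AUD→USD→JPY: 0.009078 × 1.094 × 0.6624 × 163.7 = 1.07690
AUD→USD→SGD→NZD→AUD: 0.6624 × 1.397 × 1.049 × 1.094 = 1.06196
JPY→NZD→USD→JPY: 0.009078 × 0.7072 × 163.7 = 1.05095
USD→SGD→NZD→USD: 1.397 × 1.049 × 0.7072 = 1.03637
Maximum is JPY→NZD→AUD→JPY at 1.1699; arbitrage exists.

1.1699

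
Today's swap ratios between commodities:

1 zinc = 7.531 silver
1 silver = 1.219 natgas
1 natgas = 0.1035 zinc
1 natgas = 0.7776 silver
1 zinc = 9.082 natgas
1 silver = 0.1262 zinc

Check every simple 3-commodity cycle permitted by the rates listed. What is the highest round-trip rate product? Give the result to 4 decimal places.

0.9502

zinc→silver→natgas→zinc: 7.531 × 1.219 × 0.1035 = 0.95016
zinc→natgas→silver→zinc: 9.082 × 0.7776 × 0.1262 = 0.89124
Maximum is zinc→silver→natgas→zinc at 0.9502; no arbitrage — every cycle loses value.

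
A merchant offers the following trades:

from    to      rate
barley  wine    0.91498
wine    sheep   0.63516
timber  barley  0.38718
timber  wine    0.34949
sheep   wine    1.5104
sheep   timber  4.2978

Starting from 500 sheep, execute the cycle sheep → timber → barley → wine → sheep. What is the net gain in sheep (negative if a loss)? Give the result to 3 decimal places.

-16.470

500 sheep × 4.2978 = 2148.9 timber
2148.9 timber × 0.38718 = 832.011102 barley
832.011102 barley × 0.91498 = 761.27351810796 wine
761.27351810796 wine × 0.63516 = 483.5304877614518736 sheep
Net change: 483.5304877614518736 − 500 = -16.4695122385481264 sheep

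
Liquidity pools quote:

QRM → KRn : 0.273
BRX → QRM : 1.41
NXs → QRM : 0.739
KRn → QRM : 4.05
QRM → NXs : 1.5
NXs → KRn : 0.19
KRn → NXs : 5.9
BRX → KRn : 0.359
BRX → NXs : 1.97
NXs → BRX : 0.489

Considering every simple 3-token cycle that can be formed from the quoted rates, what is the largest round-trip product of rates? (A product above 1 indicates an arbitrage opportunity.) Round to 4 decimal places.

1.1903

KRn→NXs→QRM→KRn: 5.9 × 0.739 × 0.273 = 1.19031
KRn→QRM→NXs→KRn: 4.05 × 1.5 × 0.19 = 1.15425
KRn→NXs→BRX→KRn: 5.9 × 0.489 × 0.359 = 1.03575
QRM→NXs→BRX→QRM: 1.5 × 0.489 × 1.41 = 1.03424
Maximum is KRn→NXs→QRM→KRn at 1.1903; arbitrage exists.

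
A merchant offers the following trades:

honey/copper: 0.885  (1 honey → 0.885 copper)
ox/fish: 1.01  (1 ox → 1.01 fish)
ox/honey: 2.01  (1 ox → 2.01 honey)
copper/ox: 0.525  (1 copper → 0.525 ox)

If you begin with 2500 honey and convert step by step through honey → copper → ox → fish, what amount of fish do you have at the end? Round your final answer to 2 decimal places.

2500 honey × 0.885 = 2212.5 copper
2212.5 copper × 0.525 = 1161.5625 ox
1161.5625 ox × 1.01 = 1173.178125 fish

1173.18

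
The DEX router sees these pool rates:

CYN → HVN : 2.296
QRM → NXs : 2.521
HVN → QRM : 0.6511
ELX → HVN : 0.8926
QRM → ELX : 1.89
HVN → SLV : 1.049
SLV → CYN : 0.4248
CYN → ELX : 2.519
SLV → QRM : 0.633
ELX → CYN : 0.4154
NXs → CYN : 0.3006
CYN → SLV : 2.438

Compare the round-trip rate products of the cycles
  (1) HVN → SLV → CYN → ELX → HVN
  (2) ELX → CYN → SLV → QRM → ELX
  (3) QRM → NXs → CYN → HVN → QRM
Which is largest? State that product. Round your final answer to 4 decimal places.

1.2116

(1) 1.049 × 0.4248 × 2.519 × 0.8926 = 1.00195
(2) 0.4154 × 2.438 × 0.633 × 1.89 = 1.21162
(3) 2.521 × 0.3006 × 2.296 × 0.6511 = 1.13287
Highest is cycle (2) at 1.2116 (>1, arbitrage).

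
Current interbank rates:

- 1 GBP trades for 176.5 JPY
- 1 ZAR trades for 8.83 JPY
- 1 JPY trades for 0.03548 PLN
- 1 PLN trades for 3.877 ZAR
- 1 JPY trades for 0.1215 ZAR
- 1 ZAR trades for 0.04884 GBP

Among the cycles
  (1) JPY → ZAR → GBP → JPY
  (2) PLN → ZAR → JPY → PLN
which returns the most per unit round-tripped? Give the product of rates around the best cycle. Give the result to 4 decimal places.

1.2146

(1) 0.1215 × 0.04884 × 176.5 = 1.04736
(2) 3.877 × 8.83 × 0.03548 = 1.21462
Highest is cycle (2) at 1.2146 (>1, arbitrage).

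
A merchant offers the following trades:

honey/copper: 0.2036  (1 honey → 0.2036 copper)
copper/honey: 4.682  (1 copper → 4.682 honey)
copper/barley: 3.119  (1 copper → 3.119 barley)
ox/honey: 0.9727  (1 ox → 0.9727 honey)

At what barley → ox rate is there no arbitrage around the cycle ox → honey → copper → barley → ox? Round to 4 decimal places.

Known legs of the cycle: 0.9727 × 0.2036 × 3.119 = 0.61769212468
For no arbitrage the full-cycle product must be 1, so the missing rate is 1 / 0.61769212468 ≈ 1.618929.

1.6189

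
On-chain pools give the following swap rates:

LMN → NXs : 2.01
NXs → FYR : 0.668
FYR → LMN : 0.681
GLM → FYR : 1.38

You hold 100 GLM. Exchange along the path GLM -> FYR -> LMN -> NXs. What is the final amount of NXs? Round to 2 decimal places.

188.90

100 GLM × 1.38 = 138 FYR
138 FYR × 0.681 = 93.978 LMN
93.978 LMN × 2.01 = 188.89578 NXs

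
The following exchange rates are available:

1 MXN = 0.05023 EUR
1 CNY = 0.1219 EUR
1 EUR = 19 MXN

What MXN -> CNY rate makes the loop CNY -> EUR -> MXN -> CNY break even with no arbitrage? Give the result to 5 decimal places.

0.43176

Known legs of the cycle: 0.1219 × 19 = 2.3161
For no arbitrage the full-cycle product must be 1, so the missing rate is 1 / 2.3161 ≈ 0.4317603.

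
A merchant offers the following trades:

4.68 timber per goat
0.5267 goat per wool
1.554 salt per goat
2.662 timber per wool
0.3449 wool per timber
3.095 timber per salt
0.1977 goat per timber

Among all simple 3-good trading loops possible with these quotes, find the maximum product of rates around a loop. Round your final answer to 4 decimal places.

0.9509

goat→salt→timber→goat: 1.554 × 3.095 × 0.1977 = 0.95086
goat→timber→wool→goat: 4.68 × 0.3449 × 0.5267 = 0.85016
Maximum is goat→salt→timber→goat at 0.9509; no arbitrage — every cycle loses value.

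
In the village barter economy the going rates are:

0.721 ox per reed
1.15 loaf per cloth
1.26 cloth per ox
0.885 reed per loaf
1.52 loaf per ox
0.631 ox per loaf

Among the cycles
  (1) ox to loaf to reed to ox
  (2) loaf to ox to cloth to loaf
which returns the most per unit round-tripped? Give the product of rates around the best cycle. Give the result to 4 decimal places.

(1) 1.52 × 0.885 × 0.721 = 0.96989
(2) 0.631 × 1.26 × 1.15 = 0.91432
Highest is cycle (1) at 0.9699 (≤1, no arbitrage).

0.9699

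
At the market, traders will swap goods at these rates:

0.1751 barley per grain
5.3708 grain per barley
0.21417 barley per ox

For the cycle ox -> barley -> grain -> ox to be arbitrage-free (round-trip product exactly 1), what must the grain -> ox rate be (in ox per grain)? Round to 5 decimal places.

Known legs of the cycle: 0.21417 × 5.3708 = 1.150264236
For no arbitrage the full-cycle product must be 1, so the missing rate is 1 / 1.150264236 ≈ 0.8693655.

0.86937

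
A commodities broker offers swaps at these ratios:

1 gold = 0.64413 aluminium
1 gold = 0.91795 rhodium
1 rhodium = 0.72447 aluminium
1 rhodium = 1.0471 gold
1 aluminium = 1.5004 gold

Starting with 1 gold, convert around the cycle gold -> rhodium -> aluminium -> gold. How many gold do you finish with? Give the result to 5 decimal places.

1 gold × 0.91795 = 0.91795 rhodium
0.91795 rhodium × 0.72447 = 0.6650272365 aluminium
0.6650272365 aluminium × 1.5004 = 0.9978068656446 gold

0.99781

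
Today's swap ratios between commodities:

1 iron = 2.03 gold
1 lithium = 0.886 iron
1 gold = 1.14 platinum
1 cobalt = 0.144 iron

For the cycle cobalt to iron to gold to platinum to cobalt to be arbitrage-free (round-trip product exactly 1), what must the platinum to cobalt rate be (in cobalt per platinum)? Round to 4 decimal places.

Known legs of the cycle: 0.144 × 2.03 × 1.14 = 0.3332448
For no arbitrage the full-cycle product must be 1, so the missing rate is 1 / 0.3332448 ≈ 3.000797.

3.0008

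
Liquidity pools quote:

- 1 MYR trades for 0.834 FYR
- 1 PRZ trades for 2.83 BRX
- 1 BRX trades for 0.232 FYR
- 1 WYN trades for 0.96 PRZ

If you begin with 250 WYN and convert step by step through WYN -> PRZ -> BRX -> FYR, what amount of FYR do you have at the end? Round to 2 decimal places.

250 WYN × 0.96 = 240 PRZ
240 PRZ × 2.83 = 679.2 BRX
679.2 BRX × 0.232 = 157.5744 FYR

157.57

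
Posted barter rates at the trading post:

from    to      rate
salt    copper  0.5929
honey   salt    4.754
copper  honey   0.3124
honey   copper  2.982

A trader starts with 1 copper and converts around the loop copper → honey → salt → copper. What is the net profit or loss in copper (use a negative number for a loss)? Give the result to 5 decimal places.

-0.11945

1 copper × 0.3124 = 0.3124 honey
0.3124 honey × 4.754 = 1.4851496 salt
1.4851496 salt × 0.5929 = 0.88054519784 copper
Net change: 0.88054519784 − 1 = -0.11945480216 copper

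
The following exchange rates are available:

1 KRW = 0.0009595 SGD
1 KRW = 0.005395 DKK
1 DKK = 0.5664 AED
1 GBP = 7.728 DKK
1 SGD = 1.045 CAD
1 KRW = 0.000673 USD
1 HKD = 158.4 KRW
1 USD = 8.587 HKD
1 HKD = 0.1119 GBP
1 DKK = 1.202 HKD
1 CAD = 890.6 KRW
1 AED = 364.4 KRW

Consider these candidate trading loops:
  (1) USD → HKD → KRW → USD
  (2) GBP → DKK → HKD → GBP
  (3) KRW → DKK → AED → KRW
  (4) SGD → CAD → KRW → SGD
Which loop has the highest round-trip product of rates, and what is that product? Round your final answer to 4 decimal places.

(1) 8.587 × 158.4 × 0.000673 = 0.91540
(2) 7.728 × 1.202 × 0.1119 = 1.03945
(3) 0.005395 × 0.5664 × 364.4 = 1.11351
(4) 1.045 × 890.6 × 0.0009595 = 0.89298
Highest is cycle (3) at 1.1135 (>1, arbitrage).

1.1135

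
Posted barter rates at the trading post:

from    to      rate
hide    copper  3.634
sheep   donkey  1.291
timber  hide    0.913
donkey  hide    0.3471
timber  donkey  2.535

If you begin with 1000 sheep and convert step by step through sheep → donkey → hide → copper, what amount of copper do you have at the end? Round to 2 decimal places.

1000 sheep × 1.291 = 1291 donkey
1291 donkey × 0.3471 = 448.1061 hide
448.1061 hide × 3.634 = 1628.4175674 copper

1628.42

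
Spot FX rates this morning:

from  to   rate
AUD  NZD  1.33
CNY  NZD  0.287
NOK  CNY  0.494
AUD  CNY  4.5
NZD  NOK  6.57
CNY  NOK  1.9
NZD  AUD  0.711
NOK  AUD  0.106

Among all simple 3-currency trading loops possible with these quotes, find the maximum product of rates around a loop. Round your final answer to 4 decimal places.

0.9315

CNY→NZD→NOK→CNY: 0.287 × 6.57 × 0.494 = 0.93148
NOK→AUD→NZD→NOK: 0.106 × 1.33 × 6.57 = 0.92624
CNY→NZD→AUD→CNY: 0.287 × 0.711 × 4.5 = 0.91826
CNY→NOK→AUD→CNY: 1.9 × 0.106 × 4.5 = 0.90630
Maximum is CNY→NZD→NOK→CNY at 0.9315; no arbitrage — every cycle loses value.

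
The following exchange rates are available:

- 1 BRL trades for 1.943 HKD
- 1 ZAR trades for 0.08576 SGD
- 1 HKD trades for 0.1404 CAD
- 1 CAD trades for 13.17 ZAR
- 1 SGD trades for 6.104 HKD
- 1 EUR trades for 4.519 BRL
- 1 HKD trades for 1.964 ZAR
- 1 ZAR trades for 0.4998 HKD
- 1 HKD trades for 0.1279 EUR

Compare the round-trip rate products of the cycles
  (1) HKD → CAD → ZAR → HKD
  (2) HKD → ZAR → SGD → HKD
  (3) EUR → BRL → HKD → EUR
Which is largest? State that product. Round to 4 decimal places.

1.1230

(1) 0.1404 × 13.17 × 0.4998 = 0.92416
(2) 1.964 × 0.08576 × 6.104 = 1.02811
(3) 4.519 × 1.943 × 0.1279 = 1.12302
Highest is cycle (3) at 1.1230 (>1, arbitrage).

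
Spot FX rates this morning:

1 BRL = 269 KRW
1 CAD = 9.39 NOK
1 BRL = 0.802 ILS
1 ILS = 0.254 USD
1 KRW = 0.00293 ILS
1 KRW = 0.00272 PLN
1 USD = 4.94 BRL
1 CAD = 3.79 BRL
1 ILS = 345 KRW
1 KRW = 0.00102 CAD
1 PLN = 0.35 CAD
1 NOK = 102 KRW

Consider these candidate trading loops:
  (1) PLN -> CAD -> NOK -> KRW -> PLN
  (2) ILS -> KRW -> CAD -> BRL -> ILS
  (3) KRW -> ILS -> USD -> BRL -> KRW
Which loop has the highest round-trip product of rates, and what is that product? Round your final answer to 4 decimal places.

(1) 0.35 × 9.39 × 102 × 0.00272 = 0.91181
(2) 345 × 0.00102 × 3.79 × 0.802 = 1.06963
(3) 0.00293 × 0.254 × 4.94 × 269 = 0.98896
Highest is cycle (2) at 1.0696 (>1, arbitrage).

1.0696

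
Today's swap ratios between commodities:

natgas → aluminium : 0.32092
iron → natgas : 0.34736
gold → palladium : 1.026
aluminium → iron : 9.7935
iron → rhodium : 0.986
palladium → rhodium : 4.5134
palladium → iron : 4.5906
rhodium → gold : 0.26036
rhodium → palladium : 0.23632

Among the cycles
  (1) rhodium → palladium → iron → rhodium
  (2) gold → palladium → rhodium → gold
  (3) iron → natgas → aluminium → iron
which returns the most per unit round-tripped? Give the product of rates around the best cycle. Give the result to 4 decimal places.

(1) 0.23632 × 4.5906 × 0.986 = 1.06966
(2) 1.026 × 4.5134 × 0.26036 = 1.20566
(3) 0.34736 × 0.32092 × 9.7935 = 1.09173
Highest is cycle (2) at 1.2057 (>1, arbitrage).

1.2057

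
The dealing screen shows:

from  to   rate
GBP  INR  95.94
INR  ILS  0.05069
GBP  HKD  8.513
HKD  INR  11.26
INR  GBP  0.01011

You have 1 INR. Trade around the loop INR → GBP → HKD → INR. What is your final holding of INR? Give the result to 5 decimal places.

0.96911

1 INR × 0.01011 = 0.01011 GBP
0.01011 GBP × 8.513 = 0.08606643 HKD
0.08606643 HKD × 11.26 = 0.9691080018 INR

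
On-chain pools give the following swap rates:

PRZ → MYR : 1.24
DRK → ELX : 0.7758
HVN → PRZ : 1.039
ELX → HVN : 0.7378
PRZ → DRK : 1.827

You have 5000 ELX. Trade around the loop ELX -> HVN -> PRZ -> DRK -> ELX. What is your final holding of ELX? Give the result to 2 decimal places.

5432.66

5000 ELX × 0.7378 = 3689 HVN
3689 HVN × 1.039 = 3832.871 PRZ
3832.871 PRZ × 1.827 = 7002.655317 DRK
7002.655317 DRK × 0.7758 = 5432.6599949286 ELX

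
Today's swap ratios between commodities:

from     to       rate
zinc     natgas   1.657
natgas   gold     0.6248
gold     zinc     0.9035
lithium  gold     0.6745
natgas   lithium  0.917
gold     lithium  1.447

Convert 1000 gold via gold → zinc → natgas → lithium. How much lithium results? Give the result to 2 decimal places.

1000 gold × 0.9035 = 903.5 zinc
903.5 zinc × 1.657 = 1497.0995 natgas
1497.0995 natgas × 0.917 = 1372.8402415 lithium

1372.84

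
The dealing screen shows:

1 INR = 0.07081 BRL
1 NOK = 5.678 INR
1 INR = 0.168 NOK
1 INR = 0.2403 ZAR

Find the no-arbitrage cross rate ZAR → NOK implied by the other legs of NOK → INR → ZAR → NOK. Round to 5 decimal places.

0.73291

Known legs of the cycle: 5.678 × 0.2403 = 1.3644234
For no arbitrage the full-cycle product must be 1, so the missing rate is 1 / 1.3644234 ≈ 0.7329103.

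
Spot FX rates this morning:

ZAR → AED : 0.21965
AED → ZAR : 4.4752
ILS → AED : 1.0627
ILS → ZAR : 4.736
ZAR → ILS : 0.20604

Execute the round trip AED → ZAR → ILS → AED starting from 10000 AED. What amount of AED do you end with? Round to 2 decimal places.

10000 AED × 4.4752 = 44752 ZAR
44752 ZAR × 0.20604 = 9220.70208 ILS
9220.70208 ILS × 1.0627 = 9798.840100416 AED

9798.84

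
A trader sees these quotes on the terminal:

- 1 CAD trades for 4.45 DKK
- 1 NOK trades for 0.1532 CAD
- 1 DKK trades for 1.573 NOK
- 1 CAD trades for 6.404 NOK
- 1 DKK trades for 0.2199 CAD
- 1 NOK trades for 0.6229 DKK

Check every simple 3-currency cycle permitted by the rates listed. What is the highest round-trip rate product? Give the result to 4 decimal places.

NOK→CAD→DKK→NOK: 0.1532 × 4.45 × 1.573 = 1.07238
NOK→DKK→CAD→NOK: 0.6229 × 0.2199 × 6.404 = 0.87719
Maximum is NOK→CAD→DKK→NOK at 1.0724; arbitrage exists.

1.0724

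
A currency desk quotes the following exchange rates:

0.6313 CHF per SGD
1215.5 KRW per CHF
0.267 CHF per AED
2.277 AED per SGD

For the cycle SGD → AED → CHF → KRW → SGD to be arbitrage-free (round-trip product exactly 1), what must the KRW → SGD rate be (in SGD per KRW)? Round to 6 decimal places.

Known legs of the cycle: 2.277 × 0.267 × 1215.5 = 738.9741645
For no arbitrage the full-cycle product must be 1, so the missing rate is 1 / 738.9741645 ≈ 0.00135323.

0.001353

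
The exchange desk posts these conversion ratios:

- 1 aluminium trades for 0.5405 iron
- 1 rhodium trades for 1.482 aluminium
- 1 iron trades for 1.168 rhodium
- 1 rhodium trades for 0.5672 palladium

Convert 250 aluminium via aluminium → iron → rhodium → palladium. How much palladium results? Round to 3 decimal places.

89.519

250 aluminium × 0.5405 = 135.125 iron
135.125 iron × 1.168 = 157.826 rhodium
157.826 rhodium × 0.5672 = 89.5189072 palladium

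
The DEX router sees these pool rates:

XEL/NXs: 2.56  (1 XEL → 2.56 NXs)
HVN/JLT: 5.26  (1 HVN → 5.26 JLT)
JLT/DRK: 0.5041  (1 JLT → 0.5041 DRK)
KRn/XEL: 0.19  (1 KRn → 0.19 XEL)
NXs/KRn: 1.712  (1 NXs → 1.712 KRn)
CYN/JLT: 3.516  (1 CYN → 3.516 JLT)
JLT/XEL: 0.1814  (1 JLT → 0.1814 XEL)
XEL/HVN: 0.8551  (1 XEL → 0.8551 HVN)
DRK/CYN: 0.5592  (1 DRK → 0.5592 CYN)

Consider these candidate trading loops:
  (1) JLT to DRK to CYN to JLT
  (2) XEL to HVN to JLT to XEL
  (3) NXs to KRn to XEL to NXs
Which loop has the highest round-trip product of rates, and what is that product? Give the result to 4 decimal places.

(1) 0.5041 × 0.5592 × 3.516 = 0.99113
(2) 0.8551 × 5.26 × 0.1814 = 0.81591
(3) 1.712 × 0.19 × 2.56 = 0.83272
Highest is cycle (1) at 0.9911 (≤1, no arbitrage).

0.9911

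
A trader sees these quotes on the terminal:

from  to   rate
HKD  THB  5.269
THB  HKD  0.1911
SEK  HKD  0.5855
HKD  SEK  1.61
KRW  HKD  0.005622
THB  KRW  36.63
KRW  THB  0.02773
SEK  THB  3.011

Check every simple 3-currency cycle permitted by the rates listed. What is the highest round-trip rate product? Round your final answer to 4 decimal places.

THB→KRW→HKD→THB: 36.63 × 0.005622 × 5.269 = 1.08507
THB→HKD→SEK→THB: 0.1911 × 1.61 × 3.011 = 0.92640
Maximum is THB→KRW→HKD→THB at 1.0851; arbitrage exists.

1.0851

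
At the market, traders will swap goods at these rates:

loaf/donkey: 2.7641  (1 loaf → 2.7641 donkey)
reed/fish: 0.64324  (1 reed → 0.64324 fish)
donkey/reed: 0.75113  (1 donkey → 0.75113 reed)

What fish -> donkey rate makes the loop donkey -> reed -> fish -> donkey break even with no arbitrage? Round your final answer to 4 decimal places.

Known legs of the cycle: 0.75113 × 0.64324 = 0.4831568612
For no arbitrage the full-cycle product must be 1, so the missing rate is 1 / 0.4831568612 ≈ 2.069721.

2.0697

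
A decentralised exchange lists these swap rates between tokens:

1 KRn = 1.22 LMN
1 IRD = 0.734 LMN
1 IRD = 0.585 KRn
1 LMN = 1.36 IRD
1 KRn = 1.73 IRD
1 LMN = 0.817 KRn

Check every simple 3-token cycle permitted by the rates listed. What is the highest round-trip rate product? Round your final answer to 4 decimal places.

KRn→IRD→LMN→KRn: 1.73 × 0.734 × 0.817 = 1.03744
KRn→LMN→IRD→KRn: 1.22 × 1.36 × 0.585 = 0.97063
Maximum is KRn→IRD→LMN→KRn at 1.0374; arbitrage exists.

1.0374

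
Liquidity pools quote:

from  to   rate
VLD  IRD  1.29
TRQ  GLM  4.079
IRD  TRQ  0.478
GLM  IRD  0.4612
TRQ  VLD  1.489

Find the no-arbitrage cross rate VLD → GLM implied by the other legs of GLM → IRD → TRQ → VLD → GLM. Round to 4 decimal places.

3.0464

Known legs of the cycle: 0.4612 × 0.478 × 1.489 = 0.3282554104
For no arbitrage the full-cycle product must be 1, so the missing rate is 1 / 0.3282554104 ≈ 3.046408.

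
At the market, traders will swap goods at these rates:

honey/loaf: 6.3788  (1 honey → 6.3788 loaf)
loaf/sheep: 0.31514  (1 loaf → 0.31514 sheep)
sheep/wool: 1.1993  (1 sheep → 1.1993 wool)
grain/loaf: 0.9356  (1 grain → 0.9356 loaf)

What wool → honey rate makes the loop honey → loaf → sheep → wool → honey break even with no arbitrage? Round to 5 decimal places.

Known legs of the cycle: 6.3788 × 0.31514 × 1.1993 = 2.4108508878776
For no arbitrage the full-cycle product must be 1, so the missing rate is 1 / 2.4108508878776 ≈ 0.4147913.

0.41479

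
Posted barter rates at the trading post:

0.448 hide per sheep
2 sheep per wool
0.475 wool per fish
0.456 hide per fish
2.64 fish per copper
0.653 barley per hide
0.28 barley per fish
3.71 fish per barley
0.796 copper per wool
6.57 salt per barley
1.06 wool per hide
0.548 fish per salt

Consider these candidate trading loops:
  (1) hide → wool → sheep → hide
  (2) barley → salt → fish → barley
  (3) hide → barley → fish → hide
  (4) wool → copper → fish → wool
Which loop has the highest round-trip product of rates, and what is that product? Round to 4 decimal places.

(1) 1.06 × 2 × 0.448 = 0.94976
(2) 6.57 × 0.548 × 0.28 = 1.00810
(3) 0.653 × 3.71 × 0.456 = 1.10472
(4) 0.796 × 2.64 × 0.475 = 0.99818
Highest is cycle (3) at 1.1047 (>1, arbitrage).

1.1047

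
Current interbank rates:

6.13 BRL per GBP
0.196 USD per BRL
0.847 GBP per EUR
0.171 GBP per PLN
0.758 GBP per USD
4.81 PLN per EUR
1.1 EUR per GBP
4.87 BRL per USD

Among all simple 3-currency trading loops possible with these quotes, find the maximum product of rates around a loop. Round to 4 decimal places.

GBP→BRL→USD→GBP: 6.13 × 0.196 × 0.758 = 0.91072
GBP→EUR→PLN→GBP: 1.1 × 4.81 × 0.171 = 0.90476
Maximum is GBP→BRL→USD→GBP at 0.9107; no arbitrage — every cycle loses value.

0.9107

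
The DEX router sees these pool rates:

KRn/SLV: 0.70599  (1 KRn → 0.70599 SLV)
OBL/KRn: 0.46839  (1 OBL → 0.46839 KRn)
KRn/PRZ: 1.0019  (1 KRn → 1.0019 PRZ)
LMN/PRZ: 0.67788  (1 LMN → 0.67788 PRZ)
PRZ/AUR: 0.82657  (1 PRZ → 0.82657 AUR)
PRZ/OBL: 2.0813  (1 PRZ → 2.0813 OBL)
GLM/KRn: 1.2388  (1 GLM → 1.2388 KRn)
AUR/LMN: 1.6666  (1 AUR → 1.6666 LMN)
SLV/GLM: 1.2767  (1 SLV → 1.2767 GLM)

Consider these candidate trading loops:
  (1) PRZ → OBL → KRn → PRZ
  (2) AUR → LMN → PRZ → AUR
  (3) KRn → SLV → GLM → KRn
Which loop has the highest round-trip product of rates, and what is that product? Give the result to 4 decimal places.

1.1166

(1) 2.0813 × 0.46839 × 1.0019 = 0.97671
(2) 1.6666 × 0.67788 × 0.82657 = 0.93382
(3) 0.70599 × 1.2767 × 1.2388 = 1.11658
Highest is cycle (3) at 1.1166 (>1, arbitrage).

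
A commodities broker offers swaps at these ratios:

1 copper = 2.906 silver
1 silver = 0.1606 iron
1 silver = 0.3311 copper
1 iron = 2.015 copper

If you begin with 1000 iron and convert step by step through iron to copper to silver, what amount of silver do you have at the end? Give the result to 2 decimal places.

5855.59

1000 iron × 2.015 = 2015 copper
2015 copper × 2.906 = 5855.59 silver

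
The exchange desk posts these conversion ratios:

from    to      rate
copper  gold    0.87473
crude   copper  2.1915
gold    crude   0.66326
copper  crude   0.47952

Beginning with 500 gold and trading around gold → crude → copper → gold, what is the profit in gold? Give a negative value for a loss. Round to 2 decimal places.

135.73

500 gold × 0.66326 = 331.63 crude
331.63 crude × 2.1915 = 726.767145 copper
726.767145 copper × 0.87473 = 635.72502474585 gold
Net change: 635.72502474585 − 500 = 135.72502474585 gold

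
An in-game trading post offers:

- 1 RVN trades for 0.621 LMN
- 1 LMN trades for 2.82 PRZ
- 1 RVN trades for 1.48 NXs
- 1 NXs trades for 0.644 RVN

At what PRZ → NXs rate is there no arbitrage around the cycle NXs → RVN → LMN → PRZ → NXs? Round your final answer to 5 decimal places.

0.88669

Known legs of the cycle: 0.644 × 0.621 × 2.82 = 1.12778568
For no arbitrage the full-cycle product must be 1, so the missing rate is 1 / 1.12778568 ≈ 0.8866933.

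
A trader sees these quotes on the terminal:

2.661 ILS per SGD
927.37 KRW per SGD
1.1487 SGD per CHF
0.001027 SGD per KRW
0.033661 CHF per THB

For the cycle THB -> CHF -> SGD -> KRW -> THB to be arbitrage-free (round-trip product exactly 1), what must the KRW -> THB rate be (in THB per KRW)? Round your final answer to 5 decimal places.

Known legs of the cycle: 0.033661 × 1.1487 × 927.37 = 35.858050743459
For no arbitrage the full-cycle product must be 1, so the missing rate is 1 / 35.858050743459 ≈ 0.0278877.

0.02789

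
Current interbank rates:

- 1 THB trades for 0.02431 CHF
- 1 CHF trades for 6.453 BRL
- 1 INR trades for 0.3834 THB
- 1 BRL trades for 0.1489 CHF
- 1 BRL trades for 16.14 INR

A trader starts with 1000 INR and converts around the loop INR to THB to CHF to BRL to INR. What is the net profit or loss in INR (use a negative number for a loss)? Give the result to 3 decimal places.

-29.261

1000 INR × 0.3834 = 383.4 THB
383.4 THB × 0.02431 = 9.320454 CHF
9.320454 CHF × 6.453 = 60.144889662 BRL
60.144889662 BRL × 16.14 = 970.73851914468 INR
Net change: 970.73851914468 − 1000 = -29.26148085532 INR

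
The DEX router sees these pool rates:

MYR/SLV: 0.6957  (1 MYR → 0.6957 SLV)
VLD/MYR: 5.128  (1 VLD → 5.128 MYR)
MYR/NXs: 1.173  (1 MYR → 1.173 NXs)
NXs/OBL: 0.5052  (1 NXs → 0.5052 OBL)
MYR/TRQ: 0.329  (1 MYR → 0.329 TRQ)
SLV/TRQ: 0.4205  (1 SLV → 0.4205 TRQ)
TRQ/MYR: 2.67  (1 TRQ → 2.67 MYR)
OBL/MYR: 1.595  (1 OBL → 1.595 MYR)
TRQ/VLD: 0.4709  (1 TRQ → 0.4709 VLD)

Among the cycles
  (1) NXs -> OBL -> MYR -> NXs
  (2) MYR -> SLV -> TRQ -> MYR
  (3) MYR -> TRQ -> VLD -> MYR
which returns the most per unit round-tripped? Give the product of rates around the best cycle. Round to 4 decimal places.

0.9452

(1) 0.5052 × 1.595 × 1.173 = 0.94520
(2) 0.6957 × 0.4205 × 2.67 = 0.78109
(3) 0.329 × 0.4709 × 5.128 = 0.79446
Highest is cycle (1) at 0.9452 (≤1, no arbitrage).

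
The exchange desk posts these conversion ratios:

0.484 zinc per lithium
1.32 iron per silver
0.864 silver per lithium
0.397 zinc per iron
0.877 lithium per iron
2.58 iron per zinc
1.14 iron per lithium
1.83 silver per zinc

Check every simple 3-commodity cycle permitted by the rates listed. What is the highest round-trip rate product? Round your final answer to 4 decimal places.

lithium→zinc→iron→lithium: 0.484 × 2.58 × 0.877 = 1.09513
lithium→silver→iron→lithium: 0.864 × 1.32 × 0.877 = 1.00020
zinc→silver→iron→zinc: 1.83 × 1.32 × 0.397 = 0.95899
Maximum is lithium→zinc→iron→lithium at 1.0951; arbitrage exists.

1.0951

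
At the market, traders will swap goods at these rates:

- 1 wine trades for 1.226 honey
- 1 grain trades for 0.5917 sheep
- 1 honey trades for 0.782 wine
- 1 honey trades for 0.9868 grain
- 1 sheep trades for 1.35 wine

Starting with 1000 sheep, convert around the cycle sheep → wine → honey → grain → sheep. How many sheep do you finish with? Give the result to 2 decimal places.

966.40

1000 sheep × 1.35 = 1350 wine
1350 wine × 1.226 = 1655.1 honey
1655.1 honey × 0.9868 = 1633.25268 grain
1633.25268 grain × 0.5917 = 966.395610756 sheep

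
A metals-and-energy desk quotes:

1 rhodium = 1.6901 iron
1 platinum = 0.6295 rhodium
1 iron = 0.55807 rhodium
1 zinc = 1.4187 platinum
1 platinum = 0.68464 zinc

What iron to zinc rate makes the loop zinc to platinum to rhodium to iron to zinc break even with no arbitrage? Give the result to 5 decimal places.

Known legs of the cycle: 1.4187 × 0.6295 × 1.6901 = 1.509380395665
For no arbitrage the full-cycle product must be 1, so the missing rate is 1 / 1.509380395665 ≈ 0.6625235.

0.66252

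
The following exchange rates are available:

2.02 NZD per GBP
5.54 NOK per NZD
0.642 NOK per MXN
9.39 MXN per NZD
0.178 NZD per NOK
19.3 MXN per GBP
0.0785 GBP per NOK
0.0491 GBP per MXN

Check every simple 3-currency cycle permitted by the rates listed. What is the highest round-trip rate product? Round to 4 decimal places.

NZD→MXN→NOK→NZD: 9.39 × 0.642 × 0.178 = 1.07305
GBP→MXN→NOK→GBP: 19.3 × 0.642 × 0.0785 = 0.97266
NZD→MXN→GBP→NZD: 9.39 × 0.0491 × 2.02 = 0.93132
NZD→NOK→GBP→NZD: 5.54 × 0.0785 × 2.02 = 0.87848
Maximum is NZD→MXN→NOK→NZD at 1.0731; arbitrage exists.

1.0731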